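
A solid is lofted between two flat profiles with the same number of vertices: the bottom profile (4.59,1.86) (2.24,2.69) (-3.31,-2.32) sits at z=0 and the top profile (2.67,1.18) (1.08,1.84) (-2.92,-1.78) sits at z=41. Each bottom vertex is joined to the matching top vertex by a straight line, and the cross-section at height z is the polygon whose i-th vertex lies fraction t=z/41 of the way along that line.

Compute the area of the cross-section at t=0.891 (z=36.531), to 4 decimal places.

Area at t=0.891: 4.5689

Cross-section at t=0.891: each vertex is (1-t)·p0[i] + t·p1[i].
  v1: (1-0.891)·(4.59,1.86) + 0.891·(2.67,1.18) = (2.8793,1.2541)
  v2: (1-0.891)·(2.24,2.69) + 0.891·(1.08,1.84) = (1.2064,1.9326)
  v3: (1-0.891)·(-3.31,-2.32) + 0.891·(-2.92,-1.78) = (-2.9625,-1.8389)
Shoelace sum Σ(x_i·y_{i+1} − x_{i+1}·y_i):
  i=1: 2.8793·1.9326 − 1.2064·1.2541 = +4.0516 (running +4.0516)
  i=2: 1.2064·-1.8389 − -2.9625·1.9326 = +3.5070 (running +7.5586)
  i=3: -2.9625·1.2541 − 2.8793·-1.8389 = +1.5792 (running +9.1379)
Area = |Σ|/2 = |9.1379|/2 = 4.5689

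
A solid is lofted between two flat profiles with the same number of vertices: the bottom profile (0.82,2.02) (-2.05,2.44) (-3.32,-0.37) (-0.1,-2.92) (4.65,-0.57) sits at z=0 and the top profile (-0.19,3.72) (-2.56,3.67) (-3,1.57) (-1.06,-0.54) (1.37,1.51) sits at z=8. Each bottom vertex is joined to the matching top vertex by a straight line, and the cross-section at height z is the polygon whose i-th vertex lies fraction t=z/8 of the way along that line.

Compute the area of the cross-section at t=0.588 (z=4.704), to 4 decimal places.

Cross-section at t=0.588: each vertex is (1-t)·p0[i] + t·p1[i].
  v1: (1-0.588)·(0.82,2.02) + 0.588·(-0.19,3.72) = (0.2261,3.0196)
  v2: (1-0.588)·(-2.05,2.44) + 0.588·(-2.56,3.67) = (-2.3499,3.1632)
  v3: (1-0.588)·(-3.32,-0.37) + 0.588·(-3,1.57) = (-3.1318,0.7707)
  v4: (1-0.588)·(-0.1,-2.92) + 0.588·(-1.06,-0.54) = (-0.6645,-1.5206)
  v5: (1-0.588)·(4.65,-0.57) + 0.588·(1.37,1.51) = (2.7214,0.6530)
Shoelace sum Σ(x_i·y_{i+1} − x_{i+1}·y_i):
  i=1: 0.2261·3.1632 − -2.3499·3.0196 = +7.8110 (running +7.8110)
  i=2: -2.3499·0.7707 − -3.1318·3.1632 = +8.0957 (running +15.9066)
  i=3: -3.1318·-1.5206 − -0.6645·0.7707 = +5.2743 (running +21.1809)
  i=4: -0.6645·0.6530 − 2.7214·-1.5206 = +3.7041 (running +24.8850)
  i=5: 2.7214·3.0196 − 0.2261·0.6530 = +8.0698 (running +32.9547)
Area = |Σ|/2 = |32.9547|/2 = 16.4774

Area at t=0.588: 16.4774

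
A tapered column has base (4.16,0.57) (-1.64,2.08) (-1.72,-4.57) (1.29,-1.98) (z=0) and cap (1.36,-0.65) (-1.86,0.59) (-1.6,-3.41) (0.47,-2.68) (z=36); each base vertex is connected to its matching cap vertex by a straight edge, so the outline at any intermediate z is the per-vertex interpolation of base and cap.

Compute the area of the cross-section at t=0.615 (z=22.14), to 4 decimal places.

Area at t=0.615: 12.0063

Cross-section at t=0.615: each vertex is (1-t)·p0[i] + t·p1[i].
  v1: (1-0.615)·(4.16,0.57) + 0.615·(1.36,-0.65) = (2.4380,-0.1803)
  v2: (1-0.615)·(-1.64,2.08) + 0.615·(-1.86,0.59) = (-1.7753,1.1637)
  v3: (1-0.615)·(-1.72,-4.57) + 0.615·(-1.6,-3.41) = (-1.6462,-3.8566)
  v4: (1-0.615)·(1.29,-1.98) + 0.615·(0.47,-2.68) = (0.7857,-2.4105)
Shoelace sum Σ(x_i·y_{i+1} − x_{i+1}·y_i):
  i=1: 2.4380·1.1637 − -1.7753·-0.1803 = +2.5169 (running +2.5169)
  i=2: -1.7753·-3.8566 − -1.6462·1.1637 = +8.7622 (running +11.2791)
  i=3: -1.6462·-2.4105 − 0.7857·-3.8566 = +6.9983 (running +18.2774)
  i=4: 0.7857·-0.1803 − 2.4380·-2.4105 = +5.7351 (running +24.0125)
Area = |Σ|/2 = |24.0125|/2 = 12.0063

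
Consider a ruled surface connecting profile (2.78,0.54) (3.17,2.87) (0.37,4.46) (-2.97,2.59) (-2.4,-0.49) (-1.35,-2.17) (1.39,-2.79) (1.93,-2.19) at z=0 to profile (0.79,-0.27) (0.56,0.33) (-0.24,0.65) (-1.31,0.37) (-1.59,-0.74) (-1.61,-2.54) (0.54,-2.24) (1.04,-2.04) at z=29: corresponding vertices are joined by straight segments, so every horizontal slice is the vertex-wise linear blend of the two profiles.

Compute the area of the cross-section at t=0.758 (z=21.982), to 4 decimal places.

Cross-section at t=0.758: each vertex is (1-t)·p0[i] + t·p1[i].
  v1: (1-0.758)·(2.78,0.54) + 0.758·(0.79,-0.27) = (1.2716,-0.0740)
  v2: (1-0.758)·(3.17,2.87) + 0.758·(0.56,0.33) = (1.1916,0.9447)
  v3: (1-0.758)·(0.37,4.46) + 0.758·(-0.24,0.65) = (-0.0924,1.5720)
  v4: (1-0.758)·(-2.97,2.59) + 0.758·(-1.31,0.37) = (-1.7117,0.9072)
  v5: (1-0.758)·(-2.4,-0.49) + 0.758·(-1.59,-0.74) = (-1.7860,-0.6795)
  v6: (1-0.758)·(-1.35,-2.17) + 0.758·(-1.61,-2.54) = (-1.5471,-2.4505)
  v7: (1-0.758)·(1.39,-2.79) + 0.758·(0.54,-2.24) = (0.7457,-2.3731)
  v8: (1-0.758)·(1.93,-2.19) + 0.758·(1.04,-2.04) = (1.2554,-2.0763)
Shoelace sum Σ(x_i·y_{i+1} − x_{i+1}·y_i):
  i=1: 1.2716·0.9447 − 1.1916·-0.0740 = +1.2894 (running +1.2894)
  i=2: 1.1916·1.5720 − -0.0924·0.9447 = +1.9605 (running +3.2499)
  i=3: -0.0924·0.9072 − -1.7117·1.5720 = +2.6070 (running +5.8570)
  i=4: -1.7117·-0.6795 − -1.7860·0.9072 = +2.7835 (running +8.6404)
  i=5: -1.7860·-2.4505 − -1.5471·-0.6795 = +3.3253 (running +11.9658)
  i=6: -1.5471·-2.3731 − 0.7457·-2.4505 = +5.4987 (running +17.4644)
  i=7: 0.7457·-2.0763 − 1.2554·-2.3731 = +1.4308 (running +18.8953)
  i=8: 1.2554·-0.0740 − 1.2716·-2.0763 = +2.5473 (running +21.4426)
Area = |Σ|/2 = |21.4426|/2 = 10.7213

Area at t=0.758: 10.7213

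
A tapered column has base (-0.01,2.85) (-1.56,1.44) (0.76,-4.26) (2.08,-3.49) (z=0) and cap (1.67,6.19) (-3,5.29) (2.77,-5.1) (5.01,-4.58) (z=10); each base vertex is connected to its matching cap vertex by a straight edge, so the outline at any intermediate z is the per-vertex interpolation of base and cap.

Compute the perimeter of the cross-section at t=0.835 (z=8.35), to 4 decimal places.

Cross-section at t=0.835: each vertex is (1-t)·p0[i] + t·p1[i].
  v1: (1-0.835)·(-0.01,2.85) + 0.835·(1.67,6.19) = (1.3928,5.6389)
  v2: (1-0.835)·(-1.56,1.44) + 0.835·(-3,5.29) = (-2.7624,4.6547)
  v3: (1-0.835)·(0.76,-4.26) + 0.835·(2.77,-5.1) = (2.4383,-4.9614)
  v4: (1-0.835)·(2.08,-3.49) + 0.835·(5.01,-4.58) = (4.5266,-4.4002)
Perimeter = Σ |v_{i+1} − v_i|:
  edge 1→2: √(-4.1552² + -0.9842²) = 4.2702 (running 4.2702)
  edge 2→3: √(5.2007² + -9.6161²) = 10.9324 (running 15.2026)
  edge 3→4: √(2.0882² + 0.5612²) = 2.1623 (running 17.3649)
  edge 4→1: √(-3.1338² + 10.0390²) = 10.5168 (running 27.8817)
Perimeter = 27.8817

Perimeter at t=0.835: 27.8817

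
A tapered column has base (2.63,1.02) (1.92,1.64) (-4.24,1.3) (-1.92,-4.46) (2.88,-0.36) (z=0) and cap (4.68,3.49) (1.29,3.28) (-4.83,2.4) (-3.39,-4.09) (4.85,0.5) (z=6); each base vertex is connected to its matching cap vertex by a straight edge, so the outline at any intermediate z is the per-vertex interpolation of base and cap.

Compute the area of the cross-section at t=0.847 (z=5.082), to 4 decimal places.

Area at t=0.847: 41.6610

Cross-section at t=0.847: each vertex is (1-t)·p0[i] + t·p1[i].
  v1: (1-0.847)·(2.63,1.02) + 0.847·(4.68,3.49) = (4.3663,3.1121)
  v2: (1-0.847)·(1.92,1.64) + 0.847·(1.29,3.28) = (1.3864,3.0291)
  v3: (1-0.847)·(-4.24,1.3) + 0.847·(-4.83,2.4) = (-4.7397,2.2317)
  v4: (1-0.847)·(-1.92,-4.46) + 0.847·(-3.39,-4.09) = (-3.1651,-4.1466)
  v5: (1-0.847)·(2.88,-0.36) + 0.847·(4.85,0.5) = (4.5486,0.3684)
Shoelace sum Σ(x_i·y_{i+1} − x_{i+1}·y_i):
  i=1: 4.3663·3.0291 − 1.3864·3.1121 = +8.9115 (running +8.9115)
  i=2: 1.3864·2.2317 − -4.7397·3.0291 = +17.4510 (running +26.3625)
  i=3: -4.7397·-4.1466 − -3.1651·2.2317 = +26.7173 (running +53.0798)
  i=4: -3.1651·0.3684 − 4.5486·-4.1466 = +17.6951 (running +70.7750)
  i=5: 4.5486·3.1121 − 4.3663·0.3684 = +12.5470 (running +83.3219)
Area = |Σ|/2 = |83.3219|/2 = 41.6610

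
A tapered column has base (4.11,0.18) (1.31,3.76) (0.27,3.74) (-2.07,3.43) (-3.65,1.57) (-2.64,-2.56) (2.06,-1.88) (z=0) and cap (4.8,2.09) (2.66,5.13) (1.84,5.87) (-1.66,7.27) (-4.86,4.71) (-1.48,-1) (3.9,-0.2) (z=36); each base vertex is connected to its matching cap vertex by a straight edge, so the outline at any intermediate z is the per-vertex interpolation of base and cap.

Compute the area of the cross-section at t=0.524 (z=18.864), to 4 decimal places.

Area at t=0.524: 42.0957

Cross-section at t=0.524: each vertex is (1-t)·p0[i] + t·p1[i].
  v1: (1-0.524)·(4.11,0.18) + 0.524·(4.8,2.09) = (4.4716,1.1808)
  v2: (1-0.524)·(1.31,3.76) + 0.524·(2.66,5.13) = (2.0174,4.4779)
  v3: (1-0.524)·(0.27,3.74) + 0.524·(1.84,5.87) = (1.0927,4.8561)
  v4: (1-0.524)·(-2.07,3.43) + 0.524·(-1.66,7.27) = (-1.8552,5.4422)
  v5: (1-0.524)·(-3.65,1.57) + 0.524·(-4.86,4.71) = (-4.2840,3.2154)
  v6: (1-0.524)·(-2.64,-2.56) + 0.524·(-1.48,-1) = (-2.0322,-1.7426)
  v7: (1-0.524)·(2.06,-1.88) + 0.524·(3.9,-0.2) = (3.0242,-0.9997)
Shoelace sum Σ(x_i·y_{i+1} − x_{i+1}·y_i):
  i=1: 4.4716·4.4779 − 2.0174·1.1808 = +17.6409 (running +17.6409)
  i=2: 2.0174·4.8561 − 1.0927·4.4779 = +4.9038 (running +22.5447)
  i=3: 1.0927·5.4422 − -1.8552·4.8561 = +14.9554 (running +37.5001)
  i=4: -1.8552·3.2154 − -4.2840·5.4422 = +17.3494 (running +54.8496)
  i=5: -4.2840·-1.7426 − -2.0322·3.2154 = +13.9993 (running +68.8489)
  i=6: -2.0322·-0.9997 − 3.0242·-1.7426 = +7.3013 (running +76.1502)
  i=7: 3.0242·1.1808 − 4.4716·-0.9997 = +8.0412 (running +84.1914)
Area = |Σ|/2 = |84.1914|/2 = 42.0957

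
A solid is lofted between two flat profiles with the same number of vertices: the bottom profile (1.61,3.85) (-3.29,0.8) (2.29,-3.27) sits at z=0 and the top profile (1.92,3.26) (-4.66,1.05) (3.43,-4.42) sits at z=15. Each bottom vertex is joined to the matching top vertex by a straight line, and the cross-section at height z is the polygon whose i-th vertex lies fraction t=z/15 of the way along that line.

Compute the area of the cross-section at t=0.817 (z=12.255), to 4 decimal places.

Cross-section at t=0.817: each vertex is (1-t)·p0[i] + t·p1[i].
  v1: (1-0.817)·(1.61,3.85) + 0.817·(1.92,3.26) = (1.8633,3.3680)
  v2: (1-0.817)·(-3.29,0.8) + 0.817·(-4.66,1.05) = (-4.4093,1.0043)
  v3: (1-0.817)·(2.29,-3.27) + 0.817·(3.43,-4.42) = (3.2214,-4.2096)
Shoelace sum Σ(x_i·y_{i+1} − x_{i+1}·y_i):
  i=1: 1.8633·1.0043 − -4.4093·3.3680 = +16.7215 (running +16.7215)
  i=2: -4.4093·-4.2096 − 3.2214·1.0043 = +15.3261 (running +32.0476)
  i=3: 3.2214·3.3680 − 1.8633·-4.2096 = +18.6930 (running +50.7406)
Area = |Σ|/2 = |50.7406|/2 = 25.3703

Area at t=0.817: 25.3703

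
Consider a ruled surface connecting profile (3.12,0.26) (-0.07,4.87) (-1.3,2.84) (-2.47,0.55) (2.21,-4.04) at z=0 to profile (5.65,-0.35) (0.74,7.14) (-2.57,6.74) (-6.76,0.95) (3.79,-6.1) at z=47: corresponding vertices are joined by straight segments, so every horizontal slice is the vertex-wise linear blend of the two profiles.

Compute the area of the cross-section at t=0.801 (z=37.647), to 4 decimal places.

Cross-section at t=0.801: each vertex is (1-t)·p0[i] + t·p1[i].
  v1: (1-0.801)·(3.12,0.26) + 0.801·(5.65,-0.35) = (5.1465,-0.2286)
  v2: (1-0.801)·(-0.07,4.87) + 0.801·(0.74,7.14) = (0.5788,6.6883)
  v3: (1-0.801)·(-1.3,2.84) + 0.801·(-2.57,6.74) = (-2.3173,5.9639)
  v4: (1-0.801)·(-2.47,0.55) + 0.801·(-6.76,0.95) = (-5.9063,0.8704)
  v5: (1-0.801)·(2.21,-4.04) + 0.801·(3.79,-6.1) = (3.4756,-5.6901)
Shoelace sum Σ(x_i·y_{i+1} − x_{i+1}·y_i):
  i=1: 5.1465·6.6883 − 0.5788·-0.2286 = +34.5537 (running +34.5537)
  i=2: 0.5788·5.9639 − -2.3173·6.6883 = +18.9505 (running +53.5042)
  i=3: -2.3173·0.8704 − -5.9063·5.9639 = +33.2076 (running +86.7118)
  i=4: -5.9063·-5.6901 − 3.4756·0.8704 = +30.5820 (running +117.2938)
  i=5: 3.4756·-0.2286 − 5.1465·-5.6901 = +28.4895 (running +145.7833)
Area = |Σ|/2 = |145.7833|/2 = 72.8916

Area at t=0.801: 72.8916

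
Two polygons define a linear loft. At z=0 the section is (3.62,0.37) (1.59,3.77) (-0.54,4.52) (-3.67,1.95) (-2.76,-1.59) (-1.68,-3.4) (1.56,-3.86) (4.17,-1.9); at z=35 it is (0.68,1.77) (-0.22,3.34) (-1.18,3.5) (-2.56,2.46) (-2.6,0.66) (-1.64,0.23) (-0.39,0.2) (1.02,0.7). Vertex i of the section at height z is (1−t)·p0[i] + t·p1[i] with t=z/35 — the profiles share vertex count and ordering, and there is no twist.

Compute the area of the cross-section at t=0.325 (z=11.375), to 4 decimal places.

Area at t=0.325: 29.9510

Cross-section at t=0.325: each vertex is (1-t)·p0[i] + t·p1[i].
  v1: (1-0.325)·(3.62,0.37) + 0.325·(0.68,1.77) = (2.6645,0.8250)
  v2: (1-0.325)·(1.59,3.77) + 0.325·(-0.22,3.34) = (1.0017,3.6303)
  v3: (1-0.325)·(-0.54,4.52) + 0.325·(-1.18,3.5) = (-0.7480,4.1885)
  v4: (1-0.325)·(-3.67,1.95) + 0.325·(-2.56,2.46) = (-3.3093,2.1158)
  v5: (1-0.325)·(-2.76,-1.59) + 0.325·(-2.6,0.66) = (-2.7080,-0.8588)
  v6: (1-0.325)·(-1.68,-3.4) + 0.325·(-1.64,0.23) = (-1.6670,-2.2203)
  v7: (1-0.325)·(1.56,-3.86) + 0.325·(-0.39,0.2) = (0.9263,-2.5405)
  v8: (1-0.325)·(4.17,-1.9) + 0.325·(1.02,0.7) = (3.1463,-1.0550)
Shoelace sum Σ(x_i·y_{i+1} − x_{i+1}·y_i):
  i=1: 2.6645·3.6303 − 1.0017·0.8250 = +8.8464 (running +8.8464)
  i=2: 1.0017·4.1885 − -0.7480·3.6303 = +6.9113 (running +15.7576)
  i=3: -0.7480·2.1158 − -3.3093·4.1885 = +12.2782 (running +28.0358)
  i=4: -3.3093·-0.8588 − -2.7080·2.1158 = +8.5713 (running +36.6071)
  i=5: -2.7080·-2.2203 − -1.6670·-0.8588 = +4.5809 (running +41.1880)
  i=6: -1.6670·-2.5405 − 0.9263·-2.2203 = +6.2915 (running +47.4795)
  i=7: 0.9263·-1.0550 − 3.1463·-2.5405 = +7.0159 (running +54.4954)
  i=8: 3.1463·0.8250 − 2.6645·-1.0550 = +5.4067 (running +59.9021)
Area = |Σ|/2 = |59.9021|/2 = 29.9510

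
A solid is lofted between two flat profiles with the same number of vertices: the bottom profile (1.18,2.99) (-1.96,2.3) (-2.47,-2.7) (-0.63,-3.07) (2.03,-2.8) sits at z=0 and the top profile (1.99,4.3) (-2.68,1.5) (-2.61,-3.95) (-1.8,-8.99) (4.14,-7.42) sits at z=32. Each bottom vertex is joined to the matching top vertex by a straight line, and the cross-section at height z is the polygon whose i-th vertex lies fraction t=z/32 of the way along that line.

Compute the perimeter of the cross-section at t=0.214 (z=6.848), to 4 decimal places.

Cross-section at t=0.214: each vertex is (1-t)·p0[i] + t·p1[i].
  v1: (1-0.214)·(1.18,2.99) + 0.214·(1.99,4.3) = (1.3533,3.2703)
  v2: (1-0.214)·(-1.96,2.3) + 0.214·(-2.68,1.5) = (-2.1141,2.1288)
  v3: (1-0.214)·(-2.47,-2.7) + 0.214·(-2.61,-3.95) = (-2.5000,-2.9675)
  v4: (1-0.214)·(-0.63,-3.07) + 0.214·(-1.8,-8.99) = (-0.8804,-4.3369)
  v5: (1-0.214)·(2.03,-2.8) + 0.214·(4.14,-7.42) = (2.4815,-3.7887)
Perimeter = Σ |v_{i+1} − v_i|:
  edge 1→2: √(-3.4674² + -1.1415²) = 3.6505 (running 3.6505)
  edge 2→3: √(-0.3859² + -5.0963²) = 5.1109 (running 8.7614)
  edge 3→4: √(1.6196² + -1.3694²) = 2.1209 (running 10.8823)
  edge 4→5: √(3.3619² + 0.5482²) = 3.4063 (running 14.2886)
  edge 5→1: √(-1.1282² + 7.0590²) = 7.1486 (running 21.4372)
Perimeter = 21.4372

Perimeter at t=0.214: 21.4372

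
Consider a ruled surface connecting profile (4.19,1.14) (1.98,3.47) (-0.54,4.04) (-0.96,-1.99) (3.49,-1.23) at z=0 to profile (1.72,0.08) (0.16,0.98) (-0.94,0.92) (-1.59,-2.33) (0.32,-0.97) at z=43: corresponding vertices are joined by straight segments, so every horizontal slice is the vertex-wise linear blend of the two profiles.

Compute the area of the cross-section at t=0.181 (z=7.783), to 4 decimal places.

Area at t=0.181: 18.3781

Cross-section at t=0.181: each vertex is (1-t)·p0[i] + t·p1[i].
  v1: (1-0.181)·(4.19,1.14) + 0.181·(1.72,0.08) = (3.7429,0.9481)
  v2: (1-0.181)·(1.98,3.47) + 0.181·(0.16,0.98) = (1.6506,3.0193)
  v3: (1-0.181)·(-0.54,4.04) + 0.181·(-0.94,0.92) = (-0.6124,3.4753)
  v4: (1-0.181)·(-0.96,-1.99) + 0.181·(-1.59,-2.33) = (-1.0740,-2.0515)
  v5: (1-0.181)·(3.49,-1.23) + 0.181·(0.32,-0.97) = (2.9162,-1.1829)
Shoelace sum Σ(x_i·y_{i+1} − x_{i+1}·y_i):
  i=1: 3.7429·3.0193 − 1.6506·0.9481 = +9.7361 (running +9.7361)
  i=2: 1.6506·3.4753 − -0.6124·3.0193 = +7.5853 (running +17.3213)
  i=3: -0.6124·-2.0515 − -1.0740·3.4753 = +4.9889 (running +22.3103)
  i=4: -1.0740·-1.1829 − 2.9162·-2.0515 = +7.2533 (running +29.5635)
  i=5: 2.9162·0.9481 − 3.7429·-1.1829 = +7.1927 (running +36.7562)
Area = |Σ|/2 = |36.7562|/2 = 18.3781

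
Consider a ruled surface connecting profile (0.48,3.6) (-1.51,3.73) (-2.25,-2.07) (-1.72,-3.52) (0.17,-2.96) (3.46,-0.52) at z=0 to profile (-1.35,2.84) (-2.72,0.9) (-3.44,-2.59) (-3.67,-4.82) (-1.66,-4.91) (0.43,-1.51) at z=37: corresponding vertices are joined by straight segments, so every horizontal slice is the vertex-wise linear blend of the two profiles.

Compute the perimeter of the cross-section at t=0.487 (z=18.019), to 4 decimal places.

Cross-section at t=0.487: each vertex is (1-t)·p0[i] + t·p1[i].
  v1: (1-0.487)·(0.48,3.6) + 0.487·(-1.35,2.84) = (-0.4112,3.2299)
  v2: (1-0.487)·(-1.51,3.73) + 0.487·(-2.72,0.9) = (-2.0993,2.3518)
  v3: (1-0.487)·(-2.25,-2.07) + 0.487·(-3.44,-2.59) = (-2.8295,-2.3232)
  v4: (1-0.487)·(-1.72,-3.52) + 0.487·(-3.67,-4.82) = (-2.6696,-4.1531)
  v5: (1-0.487)·(0.17,-2.96) + 0.487·(-1.66,-4.91) = (-0.7212,-3.9097)
  v6: (1-0.487)·(3.46,-0.52) + 0.487·(0.43,-1.51) = (1.9844,-1.0021)
Perimeter = Σ |v_{i+1} − v_i|:
  edge 1→2: √(-1.6881² + -0.8781²) = 1.9028 (running 1.9028)
  edge 2→3: √(-0.7303² + -4.6750²) = 4.7317 (running 6.6345)
  edge 3→4: √(0.1599² + -1.8299²) = 1.8368 (running 8.4713)
  edge 4→5: √(1.9484² + 0.2435²) = 1.9636 (running 10.4349)
  edge 5→6: √(2.7056² + 2.9075²) = 3.9716 (running 14.4066)
  edge 6→1: √(-2.3956² + 4.2320²) = 4.8630 (running 19.2696)
Perimeter = 19.2696

Perimeter at t=0.487: 19.2696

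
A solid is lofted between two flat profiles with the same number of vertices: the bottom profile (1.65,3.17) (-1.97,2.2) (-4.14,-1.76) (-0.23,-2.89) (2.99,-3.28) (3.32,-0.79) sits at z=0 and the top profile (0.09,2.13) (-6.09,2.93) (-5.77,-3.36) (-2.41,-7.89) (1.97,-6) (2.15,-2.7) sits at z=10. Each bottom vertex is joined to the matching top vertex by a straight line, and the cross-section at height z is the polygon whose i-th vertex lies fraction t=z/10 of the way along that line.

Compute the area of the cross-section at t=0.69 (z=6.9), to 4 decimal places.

Area at t=0.69: 54.3652

Cross-section at t=0.69: each vertex is (1-t)·p0[i] + t·p1[i].
  v1: (1-0.69)·(1.65,3.17) + 0.69·(0.09,2.13) = (0.5736,2.4524)
  v2: (1-0.69)·(-1.97,2.2) + 0.69·(-6.09,2.93) = (-4.8128,2.7037)
  v3: (1-0.69)·(-4.14,-1.76) + 0.69·(-5.77,-3.36) = (-5.2647,-2.8640)
  v4: (1-0.69)·(-0.23,-2.89) + 0.69·(-2.41,-7.89) = (-1.7342,-6.3400)
  v5: (1-0.69)·(2.99,-3.28) + 0.69·(1.97,-6) = (2.2862,-5.1568)
  v6: (1-0.69)·(3.32,-0.79) + 0.69·(2.15,-2.7) = (2.5127,-2.1079)
Shoelace sum Σ(x_i·y_{i+1} − x_{i+1}·y_i):
  i=1: 0.5736·2.7037 − -4.8128·2.4524 = +13.3538 (running +13.3538)
  i=2: -4.8128·-2.8640 − -5.2647·2.7037 = +28.0180 (running +41.3718)
  i=3: -5.2647·-6.3400 − -1.7342·-2.8640 = +28.4114 (running +69.7832)
  i=4: -1.7342·-5.1568 − 2.2862·-6.3400 = +23.4374 (running +93.2207)
  i=5: 2.2862·-2.1079 − 2.5127·-5.1568 = +8.1384 (running +101.3591)
  i=6: 2.5127·2.4524 − 0.5736·-2.1079 = +7.3712 (running +108.7303)
Area = |Σ|/2 = |108.7303|/2 = 54.3652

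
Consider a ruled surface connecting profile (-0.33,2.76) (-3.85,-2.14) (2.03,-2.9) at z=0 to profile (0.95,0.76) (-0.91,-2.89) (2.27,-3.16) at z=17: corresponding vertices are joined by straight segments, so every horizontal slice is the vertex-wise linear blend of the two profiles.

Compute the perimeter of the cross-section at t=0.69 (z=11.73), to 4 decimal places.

Perimeter at t=0.69: 13.4754

Cross-section at t=0.69: each vertex is (1-t)·p0[i] + t·p1[i].
  v1: (1-0.69)·(-0.33,2.76) + 0.69·(0.95,0.76) = (0.5532,1.3800)
  v2: (1-0.69)·(-3.85,-2.14) + 0.69·(-0.91,-2.89) = (-1.8214,-2.6575)
  v3: (1-0.69)·(2.03,-2.9) + 0.69·(2.27,-3.16) = (2.1956,-3.0794)
Perimeter = Σ |v_{i+1} − v_i|:
  edge 1→2: √(-2.3746² + -4.0375²) = 4.6840 (running 4.6840)
  edge 2→3: √(4.0170² + -0.4219²) = 4.0391 (running 8.7231)
  edge 3→1: √(-1.6424² + 4.4594²) = 4.7522 (running 13.4754)
Perimeter = 13.4754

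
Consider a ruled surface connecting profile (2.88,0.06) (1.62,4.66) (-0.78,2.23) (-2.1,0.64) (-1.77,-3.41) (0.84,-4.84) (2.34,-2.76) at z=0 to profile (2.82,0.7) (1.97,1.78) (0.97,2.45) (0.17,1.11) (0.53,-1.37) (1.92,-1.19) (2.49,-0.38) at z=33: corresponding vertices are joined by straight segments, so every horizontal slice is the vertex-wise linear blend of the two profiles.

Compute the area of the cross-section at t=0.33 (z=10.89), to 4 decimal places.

Area at t=0.33: 20.9538

Cross-section at t=0.33: each vertex is (1-t)·p0[i] + t·p1[i].
  v1: (1-0.33)·(2.88,0.06) + 0.33·(2.82,0.7) = (2.8602,0.2712)
  v2: (1-0.33)·(1.62,4.66) + 0.33·(1.97,1.78) = (1.7355,3.7096)
  v3: (1-0.33)·(-0.78,2.23) + 0.33·(0.97,2.45) = (-0.2025,2.3026)
  v4: (1-0.33)·(-2.1,0.64) + 0.33·(0.17,1.11) = (-1.3509,0.7951)
  v5: (1-0.33)·(-1.77,-3.41) + 0.33·(0.53,-1.37) = (-1.0110,-2.7368)
  v6: (1-0.33)·(0.84,-4.84) + 0.33·(1.92,-1.19) = (1.1964,-3.6355)
  v7: (1-0.33)·(2.34,-2.76) + 0.33·(2.49,-0.38) = (2.3895,-1.9746)
Shoelace sum Σ(x_i·y_{i+1} − x_{i+1}·y_i):
  i=1: 2.8602·3.7096 − 1.7355·0.2712 = +10.1395 (running +10.1395)
  i=2: 1.7355·2.3026 − -0.2025·3.7096 = +4.7474 (running +14.8869)
  i=3: -0.2025·0.7951 − -1.3509·2.3026 = +2.9496 (running +17.8365)
  i=4: -1.3509·-2.7368 − -1.0110·0.7951 = +4.5010 (running +22.3375)
  i=5: -1.0110·-3.6355 − 1.1964·-2.7368 = +6.9498 (running +29.2872)
  i=6: 1.1964·-1.9746 − 2.3895·-3.6355 = +6.3246 (running +35.6119)
  i=7: 2.3895·0.2712 − 2.8602·-1.9746 = +6.2958 (running +41.9076)
Area = |Σ|/2 = |41.9076|/2 = 20.9538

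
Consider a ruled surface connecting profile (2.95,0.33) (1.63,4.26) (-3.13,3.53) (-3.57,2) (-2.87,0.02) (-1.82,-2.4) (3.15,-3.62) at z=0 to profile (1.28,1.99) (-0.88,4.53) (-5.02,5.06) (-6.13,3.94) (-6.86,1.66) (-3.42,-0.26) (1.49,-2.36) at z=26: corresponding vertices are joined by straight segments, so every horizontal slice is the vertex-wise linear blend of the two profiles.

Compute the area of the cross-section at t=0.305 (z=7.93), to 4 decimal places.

Area at t=0.305: 38.0368

Cross-section at t=0.305: each vertex is (1-t)·p0[i] + t·p1[i].
  v1: (1-0.305)·(2.95,0.33) + 0.305·(1.28,1.99) = (2.4407,0.8363)
  v2: (1-0.305)·(1.63,4.26) + 0.305·(-0.88,4.53) = (0.8645,4.3423)
  v3: (1-0.305)·(-3.13,3.53) + 0.305·(-5.02,5.06) = (-3.7065,3.9966)
  v4: (1-0.305)·(-3.57,2) + 0.305·(-6.13,3.94) = (-4.3508,2.5917)
  v5: (1-0.305)·(-2.87,0.02) + 0.305·(-6.86,1.66) = (-4.0870,0.5202)
  v6: (1-0.305)·(-1.82,-2.4) + 0.305·(-3.42,-0.26) = (-2.3080,-1.7473)
  v7: (1-0.305)·(3.15,-3.62) + 0.305·(1.49,-2.36) = (2.6437,-3.2357)
Shoelace sum Σ(x_i·y_{i+1} − x_{i+1}·y_i):
  i=1: 2.4407·4.3423 − 0.8645·0.8363 = +9.8752 (running +9.8752)
  i=2: 0.8645·3.9966 − -3.7065·4.3423 = +19.5496 (running +29.4248)
  i=3: -3.7065·2.5917 − -4.3508·3.9966 = +7.7826 (running +37.2074)
  i=4: -4.3508·0.5202 − -4.0870·2.5917 = +8.3289 (running +45.5363)
  i=5: -4.0870·-1.7473 − -2.3080·0.5202 = +8.3417 (running +53.8781)
  i=6: -2.3080·-3.2357 − 2.6437·-1.7473 = +12.0873 (running +65.9654)
  i=7: 2.6437·0.8363 − 2.4407·-3.2357 = +10.1081 (running +76.0735)
Area = |Σ|/2 = |76.0735|/2 = 38.0368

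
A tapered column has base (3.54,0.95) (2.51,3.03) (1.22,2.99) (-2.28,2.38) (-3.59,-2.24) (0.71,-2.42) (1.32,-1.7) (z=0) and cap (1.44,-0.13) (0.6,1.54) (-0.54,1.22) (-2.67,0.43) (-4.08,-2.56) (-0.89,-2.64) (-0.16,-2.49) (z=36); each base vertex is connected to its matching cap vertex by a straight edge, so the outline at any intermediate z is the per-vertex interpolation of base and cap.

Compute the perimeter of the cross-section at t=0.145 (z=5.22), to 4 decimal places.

Cross-section at t=0.145: each vertex is (1-t)·p0[i] + t·p1[i].
  v1: (1-0.145)·(3.54,0.95) + 0.145·(1.44,-0.13) = (3.2355,0.7934)
  v2: (1-0.145)·(2.51,3.03) + 0.145·(0.6,1.54) = (2.2330,2.8139)
  v3: (1-0.145)·(1.22,2.99) + 0.145·(-0.54,1.22) = (0.9648,2.7334)
  v4: (1-0.145)·(-2.28,2.38) + 0.145·(-2.67,0.43) = (-2.3365,2.0972)
  v5: (1-0.145)·(-3.59,-2.24) + 0.145·(-4.08,-2.56) = (-3.6610,-2.2864)
  v6: (1-0.145)·(0.71,-2.42) + 0.145·(-0.89,-2.64) = (0.4780,-2.4519)
  v7: (1-0.145)·(1.32,-1.7) + 0.145·(-0.16,-2.49) = (1.1054,-1.8146)
Perimeter = Σ |v_{i+1} − v_i|:
  edge 1→2: √(-1.0025² + 2.0206²) = 2.2556 (running 2.2556)
  edge 2→3: √(-1.2683² + -0.0806²) = 1.2708 (running 3.5264)
  edge 3→4: √(-3.3013² + -0.6361²) = 3.3621 (running 6.8884)
  edge 4→5: √(-1.3245² + -4.3837²) = 4.5794 (running 11.4678)
  edge 5→6: √(4.1391² + -0.1655²) = 4.1424 (running 15.6102)
  edge 6→7: √(0.6274² + 0.6373²) = 0.8943 (running 16.5045)
  edge 7→1: √(2.1301² + 2.6079²) = 3.3673 (running 19.8718)
Perimeter = 19.8718

Perimeter at t=0.145: 19.8718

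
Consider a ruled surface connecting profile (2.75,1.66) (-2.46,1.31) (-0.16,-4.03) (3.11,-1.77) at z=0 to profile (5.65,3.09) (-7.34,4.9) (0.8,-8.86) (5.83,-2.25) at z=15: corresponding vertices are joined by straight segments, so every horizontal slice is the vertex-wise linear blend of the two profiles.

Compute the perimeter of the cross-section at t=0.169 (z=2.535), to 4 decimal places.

Cross-section at t=0.169: each vertex is (1-t)·p0[i] + t·p1[i].
  v1: (1-0.169)·(2.75,1.66) + 0.169·(5.65,3.09) = (3.2401,1.9017)
  v2: (1-0.169)·(-2.46,1.31) + 0.169·(-7.34,4.9) = (-3.2847,1.9167)
  v3: (1-0.169)·(-0.16,-4.03) + 0.169·(0.8,-8.86) = (0.0022,-4.8463)
  v4: (1-0.169)·(3.11,-1.77) + 0.169·(5.83,-2.25) = (3.5697,-1.8511)
Perimeter = Σ |v_{i+1} − v_i|:
  edge 1→2: √(-6.5248² + 0.0150²) = 6.5248 (running 6.5248)
  edge 2→3: √(3.2870² + -6.7630²) = 7.5194 (running 14.0443)
  edge 3→4: √(3.5674² + 2.9952²) = 4.6581 (running 18.7023)
  edge 4→1: √(-0.3296² + 3.7528²) = 3.7672 (running 22.4696)
Perimeter = 22.4696

Perimeter at t=0.169: 22.4696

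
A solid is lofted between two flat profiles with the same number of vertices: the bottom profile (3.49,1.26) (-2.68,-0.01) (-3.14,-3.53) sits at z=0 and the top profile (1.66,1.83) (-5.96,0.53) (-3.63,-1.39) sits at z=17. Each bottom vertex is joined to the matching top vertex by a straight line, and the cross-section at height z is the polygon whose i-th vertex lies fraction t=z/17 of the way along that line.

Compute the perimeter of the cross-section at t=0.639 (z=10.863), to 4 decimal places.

Cross-section at t=0.639: each vertex is (1-t)·p0[i] + t·p1[i].
  v1: (1-0.639)·(3.49,1.26) + 0.639·(1.66,1.83) = (2.3206,1.6242)
  v2: (1-0.639)·(-2.68,-0.01) + 0.639·(-5.96,0.53) = (-4.7759,0.3351)
  v3: (1-0.639)·(-3.14,-3.53) + 0.639·(-3.63,-1.39) = (-3.4531,-2.1625)
Perimeter = Σ |v_{i+1} − v_i|:
  edge 1→2: √(-7.0966² + -1.2892²) = 7.2127 (running 7.2127)
  edge 2→3: √(1.3228² + -2.4976²) = 2.8263 (running 10.0390)
  edge 3→1: √(5.7737² + 3.7868²) = 6.9048 (running 16.9437)
Perimeter = 16.9437

Perimeter at t=0.639: 16.9437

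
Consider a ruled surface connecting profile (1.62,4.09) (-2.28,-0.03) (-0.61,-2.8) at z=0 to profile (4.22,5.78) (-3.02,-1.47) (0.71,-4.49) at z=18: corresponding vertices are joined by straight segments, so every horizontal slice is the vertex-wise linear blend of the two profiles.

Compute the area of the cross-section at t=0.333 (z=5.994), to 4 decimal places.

Area at t=0.333: 13.2317

Cross-section at t=0.333: each vertex is (1-t)·p0[i] + t·p1[i].
  v1: (1-0.333)·(1.62,4.09) + 0.333·(4.22,5.78) = (2.4858,4.6528)
  v2: (1-0.333)·(-2.28,-0.03) + 0.333·(-3.02,-1.47) = (-2.5264,-0.5095)
  v3: (1-0.333)·(-0.61,-2.8) + 0.333·(0.71,-4.49) = (-0.1704,-3.3628)
Shoelace sum Σ(x_i·y_{i+1} − x_{i+1}·y_i):
  i=1: 2.4858·-0.5095 − -2.5264·4.6528 = +10.4883 (running +10.4883)
  i=2: -2.5264·-3.3628 − -0.1704·-0.5095 = +8.4089 (running +18.8972)
  i=3: -0.1704·4.6528 − 2.4858·-3.3628 = +7.5662 (running +26.4634)
Area = |Σ|/2 = |26.4634|/2 = 13.2317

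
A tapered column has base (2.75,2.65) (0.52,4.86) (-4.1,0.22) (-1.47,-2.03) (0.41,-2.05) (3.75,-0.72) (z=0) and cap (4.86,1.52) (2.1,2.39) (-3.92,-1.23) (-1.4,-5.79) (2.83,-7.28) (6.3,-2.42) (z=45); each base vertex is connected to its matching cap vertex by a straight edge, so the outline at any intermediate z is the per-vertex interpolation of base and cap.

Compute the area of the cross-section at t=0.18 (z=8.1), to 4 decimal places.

Area at t=0.18: 36.3047

Cross-section at t=0.18: each vertex is (1-t)·p0[i] + t·p1[i].
  v1: (1-0.18)·(2.75,2.65) + 0.18·(4.86,1.52) = (3.1298,2.4466)
  v2: (1-0.18)·(0.52,4.86) + 0.18·(2.1,2.39) = (0.8044,4.4154)
  v3: (1-0.18)·(-4.1,0.22) + 0.18·(-3.92,-1.23) = (-4.0676,-0.0410)
  v4: (1-0.18)·(-1.47,-2.03) + 0.18·(-1.4,-5.79) = (-1.4574,-2.7068)
  v5: (1-0.18)·(0.41,-2.05) + 0.18·(2.83,-7.28) = (0.8456,-2.9914)
  v6: (1-0.18)·(3.75,-0.72) + 0.18·(6.3,-2.42) = (4.2090,-1.0260)
Shoelace sum Σ(x_i·y_{i+1} − x_{i+1}·y_i):
  i=1: 3.1298·4.4154 − 0.8044·2.4466 = +11.8513 (running +11.8513)
  i=2: 0.8044·-0.0410 − -4.0676·4.4154 = +17.9271 (running +29.7784)
  i=3: -4.0676·-2.7068 − -1.4574·-0.0410 = +10.9504 (running +40.7288)
  i=4: -1.4574·-2.9914 − 0.8456·-2.7068 = +6.6485 (running +47.3773)
  i=5: 0.8456·-1.0260 − 4.2090·-2.9914 = +11.7232 (running +59.1006)
  i=6: 4.2090·2.4466 − 3.1298·-1.0260 = +13.5089 (running +72.6095)
Area = |Σ|/2 = |72.6095|/2 = 36.3047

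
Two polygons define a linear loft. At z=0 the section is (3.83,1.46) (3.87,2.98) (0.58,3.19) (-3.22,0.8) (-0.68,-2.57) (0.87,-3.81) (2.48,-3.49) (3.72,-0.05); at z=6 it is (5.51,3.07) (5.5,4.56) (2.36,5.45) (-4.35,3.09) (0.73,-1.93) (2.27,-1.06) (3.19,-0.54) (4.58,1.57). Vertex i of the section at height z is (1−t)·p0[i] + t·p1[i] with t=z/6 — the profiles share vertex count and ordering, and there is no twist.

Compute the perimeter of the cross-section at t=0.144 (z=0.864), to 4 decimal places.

Perimeter at t=0.144: 22.6485

Cross-section at t=0.144: each vertex is (1-t)·p0[i] + t·p1[i].
  v1: (1-0.144)·(3.83,1.46) + 0.144·(5.51,3.07) = (4.0719,1.6918)
  v2: (1-0.144)·(3.87,2.98) + 0.144·(5.5,4.56) = (4.1047,3.2075)
  v3: (1-0.144)·(0.58,3.19) + 0.144·(2.36,5.45) = (0.8363,3.5154)
  v4: (1-0.144)·(-3.22,0.8) + 0.144·(-4.35,3.09) = (-3.3827,1.1298)
  v5: (1-0.144)·(-0.68,-2.57) + 0.144·(0.73,-1.93) = (-0.4770,-2.4778)
  v6: (1-0.144)·(0.87,-3.81) + 0.144·(2.27,-1.06) = (1.0716,-3.4140)
  v7: (1-0.144)·(2.48,-3.49) + 0.144·(3.19,-0.54) = (2.5822,-3.0652)
  v8: (1-0.144)·(3.72,-0.05) + 0.144·(4.58,1.57) = (3.8438,0.1833)
Perimeter = Σ |v_{i+1} − v_i|:
  edge 1→2: √(0.0328² + 1.5157²) = 1.5160 (running 1.5160)
  edge 2→3: √(-3.2684² + 0.3079²) = 3.2829 (running 4.7989)
  edge 3→4: √(-4.2190² + -2.3857²) = 4.8468 (running 9.6457)
  edge 4→5: √(2.9058² + -3.6076²) = 4.6323 (running 14.2780)
  edge 5→6: √(1.5486² + -0.9362²) = 1.8095 (running 16.0876)
  edge 6→7: √(1.5106² + 0.3488²) = 1.5504 (running 17.6380)
  edge 7→8: √(1.2616² + 3.2485²) = 3.4849 (running 21.1228)
  edge 8→1: √(0.2281² + 1.5086²) = 1.5257 (running 22.6485)
Perimeter = 22.6485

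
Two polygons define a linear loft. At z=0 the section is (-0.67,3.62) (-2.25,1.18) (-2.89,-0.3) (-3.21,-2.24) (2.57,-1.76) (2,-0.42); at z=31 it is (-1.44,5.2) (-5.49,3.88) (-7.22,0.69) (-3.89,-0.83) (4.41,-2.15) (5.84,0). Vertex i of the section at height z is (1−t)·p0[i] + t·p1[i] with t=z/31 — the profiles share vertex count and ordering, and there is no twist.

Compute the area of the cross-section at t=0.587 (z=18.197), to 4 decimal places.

Cross-section at t=0.587: each vertex is (1-t)·p0[i] + t·p1[i].
  v1: (1-0.587)·(-0.67,3.62) + 0.587·(-1.44,5.2) = (-1.1220,4.5475)
  v2: (1-0.587)·(-2.25,1.18) + 0.587·(-5.49,3.88) = (-4.1519,2.7649)
  v3: (1-0.587)·(-2.89,-0.3) + 0.587·(-7.22,0.69) = (-5.4317,0.2811)
  v4: (1-0.587)·(-3.21,-2.24) + 0.587·(-3.89,-0.83) = (-3.6092,-1.4123)
  v5: (1-0.587)·(2.57,-1.76) + 0.587·(4.41,-2.15) = (3.6501,-1.9889)
  v6: (1-0.587)·(2,-0.42) + 0.587·(5.84,0) = (4.2541,-0.1735)
Shoelace sum Σ(x_i·y_{i+1} − x_{i+1}·y_i):
  i=1: -1.1220·2.7649 − -4.1519·4.5475 = +15.7783 (running +15.7783)
  i=2: -4.1519·0.2811 − -5.4317·2.7649 = +13.8509 (running +29.6292)
  i=3: -5.4317·-1.4123 − -3.6092·0.2811 = +8.6860 (running +38.3152)
  i=4: -3.6092·-1.9889 − 3.6501·-1.4123 = +12.3335 (running +50.6487)
  i=5: 3.6501·-0.1735 − 4.2541·-1.9889 = +7.8279 (running +58.4767)
  i=6: 4.2541·4.5475 − -1.1220·-0.1735 = +19.1506 (running +77.6273)
Area = |Σ|/2 = |77.6273|/2 = 38.8136

Area at t=0.587: 38.8136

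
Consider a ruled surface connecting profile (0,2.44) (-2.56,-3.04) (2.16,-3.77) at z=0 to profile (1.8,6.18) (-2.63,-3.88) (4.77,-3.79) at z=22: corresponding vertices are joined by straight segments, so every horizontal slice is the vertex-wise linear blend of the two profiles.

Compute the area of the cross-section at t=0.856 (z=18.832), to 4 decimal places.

Area at t=0.856: 33.0263

Cross-section at t=0.856: each vertex is (1-t)·p0[i] + t·p1[i].
  v1: (1-0.856)·(0,2.44) + 0.856·(1.8,6.18) = (1.5408,5.6414)
  v2: (1-0.856)·(-2.56,-3.04) + 0.856·(-2.63,-3.88) = (-2.6199,-3.7590)
  v3: (1-0.856)·(2.16,-3.77) + 0.856·(4.77,-3.79) = (4.3942,-3.7871)
Shoelace sum Σ(x_i·y_{i+1} − x_{i+1}·y_i):
  i=1: 1.5408·-3.7590 − -2.6199·5.6414 = +8.9882 (running +8.9882)
  i=2: -2.6199·-3.7871 − 4.3942·-3.7590 = +26.4398 (running +35.4280)
  i=3: 4.3942·5.6414 − 1.5408·-3.7871 = +30.6246 (running +66.0526)
Area = |Σ|/2 = |66.0526|/2 = 33.0263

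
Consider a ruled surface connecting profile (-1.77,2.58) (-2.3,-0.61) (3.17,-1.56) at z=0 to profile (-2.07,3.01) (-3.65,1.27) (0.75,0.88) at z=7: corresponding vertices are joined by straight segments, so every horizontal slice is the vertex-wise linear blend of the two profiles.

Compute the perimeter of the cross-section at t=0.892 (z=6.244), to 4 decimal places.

Perimeter at t=0.892: 10.7832

Cross-section at t=0.892: each vertex is (1-t)·p0[i] + t·p1[i].
  v1: (1-0.892)·(-1.77,2.58) + 0.892·(-2.07,3.01) = (-2.0376,2.9636)
  v2: (1-0.892)·(-2.3,-0.61) + 0.892·(-3.65,1.27) = (-3.5042,1.0670)
  v3: (1-0.892)·(3.17,-1.56) + 0.892·(0.75,0.88) = (1.0114,0.6165)
Perimeter = Σ |v_{i+1} − v_i|:
  edge 1→2: √(-1.4666² + -1.8966²) = 2.3975 (running 2.3975)
  edge 2→3: √(4.5156² + -0.4505²) = 4.5380 (running 6.9355)
  edge 3→1: √(-3.0490² + 2.3471²) = 3.8477 (running 10.7832)
Perimeter = 10.7832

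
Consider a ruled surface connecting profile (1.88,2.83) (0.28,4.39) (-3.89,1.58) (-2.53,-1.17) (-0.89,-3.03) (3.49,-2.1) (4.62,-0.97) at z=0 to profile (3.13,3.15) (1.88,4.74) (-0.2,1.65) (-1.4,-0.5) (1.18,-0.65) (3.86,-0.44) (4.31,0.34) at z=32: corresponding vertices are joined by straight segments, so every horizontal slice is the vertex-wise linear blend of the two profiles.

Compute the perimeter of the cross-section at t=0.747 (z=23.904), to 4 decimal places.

Cross-section at t=0.747: each vertex is (1-t)·p0[i] + t·p1[i].
  v1: (1-0.747)·(1.88,2.83) + 0.747·(3.13,3.15) = (2.8137,3.0690)
  v2: (1-0.747)·(0.28,4.39) + 0.747·(1.88,4.74) = (1.4752,4.6515)
  v3: (1-0.747)·(-3.89,1.58) + 0.747·(-0.2,1.65) = (-1.1336,1.6323)
  v4: (1-0.747)·(-2.53,-1.17) + 0.747·(-1.4,-0.5) = (-1.6859,-0.6695)
  v5: (1-0.747)·(-0.89,-3.03) + 0.747·(1.18,-0.65) = (0.6563,-1.2521)
  v6: (1-0.747)·(3.49,-2.1) + 0.747·(3.86,-0.44) = (3.7664,-0.8600)
  v7: (1-0.747)·(4.62,-0.97) + 0.747·(4.31,0.34) = (4.3884,0.0086)
Perimeter = Σ |v_{i+1} − v_i|:
  edge 1→2: √(-1.3385² + 1.5824²) = 2.0726 (running 2.0726)
  edge 2→3: √(-2.6088² + -3.0192²) = 3.9901 (running 6.0627)
  edge 3→4: √(-0.5523² + -2.3018²) = 2.3671 (running 8.4299)
  edge 4→5: √(2.3422² + -0.5826²) = 2.4136 (running 10.8434)
  edge 5→6: √(3.1101² + 0.3922²) = 3.1347 (running 13.9782)
  edge 6→7: √(0.6220² + 0.8686²) = 1.0683 (running 15.0465)
  edge 7→1: √(-1.5747² + 3.0605²) = 3.4418 (running 18.4883)
Perimeter = 18.4883

Perimeter at t=0.747: 18.4883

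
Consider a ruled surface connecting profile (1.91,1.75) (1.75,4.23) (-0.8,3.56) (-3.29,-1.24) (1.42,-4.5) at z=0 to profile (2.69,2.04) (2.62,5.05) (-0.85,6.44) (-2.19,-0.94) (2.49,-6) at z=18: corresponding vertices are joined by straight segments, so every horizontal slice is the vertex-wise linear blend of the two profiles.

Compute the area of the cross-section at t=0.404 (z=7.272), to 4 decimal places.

Cross-section at t=0.404: each vertex is (1-t)·p0[i] + t·p1[i].
  v1: (1-0.404)·(1.91,1.75) + 0.404·(2.69,2.04) = (2.2251,1.8672)
  v2: (1-0.404)·(1.75,4.23) + 0.404·(2.62,5.05) = (2.1015,4.5613)
  v3: (1-0.404)·(-0.8,3.56) + 0.404·(-0.85,6.44) = (-0.8202,4.7235)
  v4: (1-0.404)·(-3.29,-1.24) + 0.404·(-2.19,-0.94) = (-2.8456,-1.1188)
  v5: (1-0.404)·(1.42,-4.5) + 0.404·(2.49,-6) = (1.8523,-5.1060)
Shoelace sum Σ(x_i·y_{i+1} − x_{i+1}·y_i):
  i=1: 2.2251·4.5613 − 2.1015·1.8672 = +6.2256 (running +6.2256)
  i=2: 2.1015·4.7235 − -0.8202·4.5613 = +13.6675 (running +19.8931)
  i=3: -0.8202·-1.1188 − -2.8456·4.7235 = +14.3589 (running +34.2520)
  i=4: -2.8456·-5.1060 − 1.8523·-1.1188 = +16.6020 (running +50.8540)
  i=5: 1.8523·1.8672 − 2.2251·-5.1060 = +14.8200 (running +65.6740)
Area = |Σ|/2 = |65.6740|/2 = 32.8370

Area at t=0.404: 32.8370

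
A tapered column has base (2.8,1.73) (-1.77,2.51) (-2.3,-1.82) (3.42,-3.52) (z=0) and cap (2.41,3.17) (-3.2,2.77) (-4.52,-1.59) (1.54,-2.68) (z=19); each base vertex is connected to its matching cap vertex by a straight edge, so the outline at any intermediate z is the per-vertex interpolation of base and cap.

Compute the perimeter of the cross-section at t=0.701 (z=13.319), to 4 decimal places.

Cross-section at t=0.701: each vertex is (1-t)·p0[i] + t·p1[i].
  v1: (1-0.701)·(2.8,1.73) + 0.701·(2.41,3.17) = (2.5266,2.7394)
  v2: (1-0.701)·(-1.77,2.51) + 0.701·(-3.2,2.77) = (-2.7724,2.6923)
  v3: (1-0.701)·(-2.3,-1.82) + 0.701·(-4.52,-1.59) = (-3.8562,-1.6588)
  v4: (1-0.701)·(3.42,-3.52) + 0.701·(1.54,-2.68) = (2.1021,-2.9312)
Perimeter = Σ |v_{i+1} − v_i|:
  edge 1→2: √(-5.2990² + -0.0472²) = 5.2993 (running 5.2993)
  edge 2→3: √(-1.0838² + -4.3510²) = 4.4840 (running 9.7832)
  edge 3→4: √(5.9583² + -1.2724²) = 6.0927 (running 15.8759)
  edge 4→1: √(0.4245² + 5.6706²) = 5.6865 (running 21.5624)
Perimeter = 21.5624

Perimeter at t=0.701: 21.5624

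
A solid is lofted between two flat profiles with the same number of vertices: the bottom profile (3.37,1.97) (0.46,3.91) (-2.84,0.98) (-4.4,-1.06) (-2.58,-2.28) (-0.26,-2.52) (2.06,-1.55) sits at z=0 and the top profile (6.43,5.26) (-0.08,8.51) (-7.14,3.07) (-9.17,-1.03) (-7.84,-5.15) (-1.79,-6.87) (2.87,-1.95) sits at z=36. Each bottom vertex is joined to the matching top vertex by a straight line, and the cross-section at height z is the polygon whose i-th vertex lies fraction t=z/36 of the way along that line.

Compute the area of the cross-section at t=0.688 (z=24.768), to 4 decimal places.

Cross-section at t=0.688: each vertex is (1-t)·p0[i] + t·p1[i].
  v1: (1-0.688)·(3.37,1.97) + 0.688·(6.43,5.26) = (5.4753,4.2335)
  v2: (1-0.688)·(0.46,3.91) + 0.688·(-0.08,8.51) = (0.0885,7.0748)
  v3: (1-0.688)·(-2.84,0.98) + 0.688·(-7.14,3.07) = (-5.7984,2.4179)
  v4: (1-0.688)·(-4.4,-1.06) + 0.688·(-9.17,-1.03) = (-7.6818,-1.0394)
  v5: (1-0.688)·(-2.58,-2.28) + 0.688·(-7.84,-5.15) = (-6.1989,-4.2546)
  v6: (1-0.688)·(-0.26,-2.52) + 0.688·(-1.79,-6.87) = (-1.3126,-5.5128)
  v7: (1-0.688)·(2.06,-1.55) + 0.688·(2.87,-1.95) = (2.6173,-1.8252)
Shoelace sum Σ(x_i·y_{i+1} − x_{i+1}·y_i):
  i=1: 5.4753·7.0748 − 0.0885·4.2335 = +38.3619 (running +38.3619)
  i=2: 0.0885·2.4179 − -5.7984·7.0748 = +41.2365 (running +79.5984)
  i=3: -5.7984·-1.0394 − -7.6818·2.4179 = +24.6005 (running +104.1989)
  i=4: -7.6818·-4.2546 − -6.1989·-1.0394 = +26.2396 (running +130.4385)
  i=5: -6.1989·-5.5128 − -1.3126·-4.2546 = +28.5885 (running +159.0270)
  i=6: -1.3126·-1.8252 − 2.6173·-5.5128 = +16.8244 (running +175.8514)
  i=7: 2.6173·4.2335 − 5.4753·-1.8252 = +21.0738 (running +196.9252)
Area = |Σ|/2 = |196.9252|/2 = 98.4626

Area at t=0.688: 98.4626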